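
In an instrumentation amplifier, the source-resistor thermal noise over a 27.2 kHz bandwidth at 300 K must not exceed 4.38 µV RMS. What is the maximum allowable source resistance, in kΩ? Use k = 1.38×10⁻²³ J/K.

Johnson–Nyquist: V_n = √(4kTRB) ⇒ R = V_n² / (4kTB)
4kTB = 4 × 1.38×10⁻²³ × 300 × 2.72×10⁴ = 4.50×10⁻¹⁶
R = (4.38×10⁻⁶)² / 4.50×10⁻¹⁶ = 4.26×10⁴ Ω = 42.6 kΩ

42.6 kΩ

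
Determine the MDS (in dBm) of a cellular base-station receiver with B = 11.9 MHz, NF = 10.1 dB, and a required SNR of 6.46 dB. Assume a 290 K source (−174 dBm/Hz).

−86.7 dBm

Sensitivity = −174 + 10 log₁₀(B) + NF + SNR_min
= −174 + 70.76 + 10.1 + 6.46
= −86.68 dBm → −86.7 dBm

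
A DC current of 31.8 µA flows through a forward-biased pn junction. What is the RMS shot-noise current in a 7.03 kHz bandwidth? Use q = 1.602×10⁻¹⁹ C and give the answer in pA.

I_n = √(2qI·B)
2qI·B = 2 × 1.602×10⁻¹⁹ × 3.18×10⁻⁵ × 7.03×10³ = 7.16×10⁻²⁰ A²
I_n = √(7.16×10⁻²⁰) = 2.68×10⁻¹⁰ A = 268 pA

268 pA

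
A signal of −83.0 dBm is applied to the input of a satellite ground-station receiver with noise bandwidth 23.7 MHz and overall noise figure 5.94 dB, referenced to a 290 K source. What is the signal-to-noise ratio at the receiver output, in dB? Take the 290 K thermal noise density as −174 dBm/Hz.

Noise floor: N = −174 + 10 log₁₀(B) + NF
10 log₁₀(2.37×10⁷) = 73.75 dB
N = −174 + 73.75 + 5.94 = −94.31 dBm
SNR = P_sig − N = −83.0 − (−94.31) = 11.31 dB → 11.3 dB

11.3 dB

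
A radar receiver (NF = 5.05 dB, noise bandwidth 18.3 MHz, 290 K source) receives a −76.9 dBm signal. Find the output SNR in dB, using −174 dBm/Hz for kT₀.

Noise floor: N = −174 + 10 log₁₀(B) + NF
10 log₁₀(1.83×10⁷) = 72.62 dB
N = −174 + 72.62 + 5.05 = −96.33 dBm
SNR = P_sig − N = −76.9 − (−96.33) = 19.43 dB → 19.4 dB

19.4 dB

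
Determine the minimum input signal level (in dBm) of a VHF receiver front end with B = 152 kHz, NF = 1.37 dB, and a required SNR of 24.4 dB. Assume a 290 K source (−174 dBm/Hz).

Sensitivity = −174 + 10 log₁₀(B) + NF + SNR_min
= −174 + 51.82 + 1.37 + 24.4
= −96.41 dBm → −96.4 dBm

−96.4 dBm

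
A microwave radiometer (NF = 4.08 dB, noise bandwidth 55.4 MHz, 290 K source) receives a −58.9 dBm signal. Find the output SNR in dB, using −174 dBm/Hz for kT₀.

Noise floor: N = −174 + 10 log₁₀(B) + NF
10 log₁₀(5.54×10⁷) = 77.44 dB
N = −174 + 77.44 + 4.08 = −92.48 dBm
SNR = P_sig − N = −58.9 − (−92.48) = 33.58 dB → 33.6 dB

33.6 dB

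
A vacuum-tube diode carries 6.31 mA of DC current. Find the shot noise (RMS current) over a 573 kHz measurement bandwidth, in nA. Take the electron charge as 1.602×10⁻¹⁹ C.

I_n = √(2qI·B)
2qI·B = 2 × 1.602×10⁻¹⁹ × 6.31×10⁻³ × 5.73×10⁵ = 1.16×10⁻¹⁵ A²
I_n = √(1.16×10⁻¹⁵) = 3.40×10⁻⁸ A = 34.0 nA

34.0 nA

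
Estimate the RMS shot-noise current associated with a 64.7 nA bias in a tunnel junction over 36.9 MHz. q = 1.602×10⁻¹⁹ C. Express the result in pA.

I_n = √(2qI·B)
2qI·B = 2 × 1.602×10⁻¹⁹ × 6.47×10⁻⁸ × 3.69×10⁷ = 7.65×10⁻¹⁹ A²
I_n = √(7.65×10⁻¹⁹) = 8.75×10⁻¹⁰ A = 875 pA

875 pA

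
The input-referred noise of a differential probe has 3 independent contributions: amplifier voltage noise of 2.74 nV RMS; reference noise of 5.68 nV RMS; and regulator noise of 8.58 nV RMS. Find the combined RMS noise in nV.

10.6 nV

Uncorrelated sources add in power (mean-square): V_tot = √(ΣV_i²)
V_tot = √[(2.74×10⁻⁹)² + (5.68×10⁻⁹)² + (8.58×10⁻⁹)²] = 1.06×10⁻⁸ V = 10.6 nV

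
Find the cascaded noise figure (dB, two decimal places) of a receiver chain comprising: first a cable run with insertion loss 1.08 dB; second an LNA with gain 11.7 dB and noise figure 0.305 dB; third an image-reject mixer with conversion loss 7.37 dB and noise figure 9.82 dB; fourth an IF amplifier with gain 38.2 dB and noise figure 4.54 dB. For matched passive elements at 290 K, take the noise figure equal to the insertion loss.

Convert to linear (a loss of L dB is a gain of −L dB): F_i = 10^(NF_i/10), G_i = 10^(G_i,dB/10)
  Stage 1: F_1 = 10^(1.08/10) = 1.282, G_1 = 10^(−1.08/10) = 0.7798
  Stage 2: F_2 = 10^(0.305/10) = 1.073, G_2 = 10^(11.7/10) = 14.79
  Stage 3: F_3 = 10^(9.82/10) = 9.594, G_3 = 10^(−7.37/10) = 0.1832
  Stage 4: F_4 = 10^(4.54/10) = 2.844, G_4 = 10^(38.2/10) = 6607
Friis cascade:
  F = 1.282 + (1.073 − 1)/0.7798 + (9.594 − 1)/11.53 + (2.844 − 1)/2.113 = 2.993
NF = 10 log₁₀(2.993) = 4.76 dB

4.76 dB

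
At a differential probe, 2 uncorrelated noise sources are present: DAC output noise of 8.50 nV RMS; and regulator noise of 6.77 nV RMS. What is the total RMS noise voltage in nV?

Uncorrelated sources add in power (mean-square): V_tot = √(ΣV_i²)
V_tot = √[(8.50×10⁻⁹)² + (6.77×10⁻⁹)²] = 1.09×10⁻⁸ V = 10.9 nV

10.9 nV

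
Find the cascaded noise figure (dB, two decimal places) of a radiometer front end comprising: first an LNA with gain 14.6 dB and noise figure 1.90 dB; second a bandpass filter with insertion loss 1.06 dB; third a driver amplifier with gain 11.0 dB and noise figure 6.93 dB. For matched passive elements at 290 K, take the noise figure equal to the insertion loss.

2.39 dB

Convert to linear (a loss of L dB is a gain of −L dB): F_i = 10^(NF_i/10), G_i = 10^(G_i,dB/10)
  Stage 1: F_1 = 10^(1.90/10) = 1.549, G_1 = 10^(14.6/10) = 28.84
  Stage 2: F_2 = 10^(1.06/10) = 1.276, G_2 = 10^(−1.06/10) = 0.7834
  Stage 3: F_3 = 10^(6.93/10) = 4.932, G_3 = 10^(11.0/10) = 12.59
Friis cascade:
  F = 1.549 + (1.276 − 1)/28.84 + (4.932 − 1)/22.59 = 1.732
NF = 10 log₁₀(1.732) = 2.39 dB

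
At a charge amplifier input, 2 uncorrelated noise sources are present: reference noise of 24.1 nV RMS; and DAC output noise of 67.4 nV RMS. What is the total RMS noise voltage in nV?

71.6 nV

Uncorrelated sources add in power (mean-square): V_tot = √(ΣV_i²)
V_tot = √[(2.41×10⁻⁸)² + (6.74×10⁻⁸)²] = 7.16×10⁻⁸ V = 71.6 nV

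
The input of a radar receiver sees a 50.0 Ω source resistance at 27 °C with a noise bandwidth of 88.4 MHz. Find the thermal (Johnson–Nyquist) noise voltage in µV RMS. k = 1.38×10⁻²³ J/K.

T = 27 °C + 273.15 = 300.15 K
V_n = √(4kTRB)
4kTRB = 4 × 1.38×10⁻²³ × 300.15 × 5.00×10¹ × 8.84×10⁷ = 7.32×10⁻¹¹ V²
V_n = √(7.32×10⁻¹¹) = 8.56×10⁻⁶ V = 8.56 µV

8.56 µV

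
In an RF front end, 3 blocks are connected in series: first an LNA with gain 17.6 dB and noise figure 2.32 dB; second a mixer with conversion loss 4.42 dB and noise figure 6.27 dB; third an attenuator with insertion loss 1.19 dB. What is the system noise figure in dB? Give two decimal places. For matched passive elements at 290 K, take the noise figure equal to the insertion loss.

Convert to linear (a loss of L dB is a gain of −L dB): F_i = 10^(NF_i/10), G_i = 10^(G_i,dB/10)
  Stage 1: F_1 = 10^(2.32/10) = 1.706, G_1 = 10^(17.6/10) = 57.54
  Stage 2: F_2 = 10^(6.27/10) = 4.236, G_2 = 10^(−4.42/10) = 0.3614
  Stage 3: F_3 = 10^(1.19/10) = 1.315, G_3 = 10^(−1.19/10) = 0.7603
Friis cascade:
  F = 1.706 + (4.236 − 1)/57.54 + (1.315 − 1)/20.80 = 1.777
NF = 10 log₁₀(1.777) = 2.50 dB

2.50 dB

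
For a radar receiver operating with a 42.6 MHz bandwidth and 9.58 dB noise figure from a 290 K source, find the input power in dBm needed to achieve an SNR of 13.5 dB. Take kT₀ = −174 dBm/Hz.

Sensitivity = −174 + 10 log₁₀(B) + NF + SNR_min
= −174 + 76.29 + 9.58 + 13.5
= −74.63 dBm → −74.6 dBm

−74.6 dBm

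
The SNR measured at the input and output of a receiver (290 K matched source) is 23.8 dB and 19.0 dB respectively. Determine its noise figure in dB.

NF (dB) = SNR_in(dB) − SNR_out(dB) when the source is at T₀
NF = 23.8 − 19.0 = 4.8 dB

4.8 dB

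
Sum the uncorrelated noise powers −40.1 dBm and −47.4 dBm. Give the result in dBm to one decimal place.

−39.4 dBm

Convert to linear, add, convert back:
P₁ = 9.77×10⁻⁸ W, P₂ = 1.82×10⁻⁸ W
P_tot = 1.16×10⁻⁷ W → 10 log₁₀(P_tot / 10⁻³) = −39.4 dBm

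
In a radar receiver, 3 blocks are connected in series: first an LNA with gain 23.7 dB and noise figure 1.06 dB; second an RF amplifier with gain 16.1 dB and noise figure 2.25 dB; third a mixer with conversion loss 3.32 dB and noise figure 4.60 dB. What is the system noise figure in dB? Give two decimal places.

1.07 dB

Convert to linear (a loss of L dB is a gain of −L dB): F_i = 10^(NF_i/10), G_i = 10^(G_i,dB/10)
  Stage 1: F_1 = 10^(1.06/10) = 1.276, G_1 = 10^(23.7/10) = 234.4
  Stage 2: F_2 = 10^(2.25/10) = 1.679, G_2 = 10^(16.1/10) = 40.74
  Stage 3: F_3 = 10^(4.60/10) = 2.884, G_3 = 10^(−3.32/10) = 0.4656
Friis cascade:
  F = 1.276 + (1.679 − 1)/234.4 + (2.884 − 1)/9550 = 1.280
NF = 10 log₁₀(1.280) = 1.07 dB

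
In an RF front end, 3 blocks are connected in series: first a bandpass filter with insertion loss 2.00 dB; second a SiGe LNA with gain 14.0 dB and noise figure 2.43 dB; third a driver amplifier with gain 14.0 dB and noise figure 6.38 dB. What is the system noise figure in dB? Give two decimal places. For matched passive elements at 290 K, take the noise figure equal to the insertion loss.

4.75 dB

Convert to linear (a loss of L dB is a gain of −L dB): F_i = 10^(NF_i/10), G_i = 10^(G_i,dB/10)
  Stage 1: F_1 = 10^(2.00/10) = 1.585, G_1 = 10^(−2.00/10) = 0.6310
  Stage 2: F_2 = 10^(2.43/10) = 1.750, G_2 = 10^(14.0/10) = 25.12
  Stage 3: F_3 = 10^(6.38/10) = 4.345, G_3 = 10^(14.0/10) = 25.12
Friis cascade:
  F = 1.585 + (1.750 − 1)/0.6310 + (4.345 − 1)/15.85 = 2.984
NF = 10 log₁₀(2.984) = 4.75 dB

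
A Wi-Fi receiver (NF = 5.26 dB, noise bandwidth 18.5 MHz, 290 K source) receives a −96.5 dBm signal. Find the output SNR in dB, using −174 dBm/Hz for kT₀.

−0.4 dB

Noise floor: N = −174 + 10 log₁₀(B) + NF
10 log₁₀(1.85×10⁷) = 72.67 dB
N = −174 + 72.67 + 5.26 = −96.07 dBm
SNR = P_sig − N = −96.5 − (−96.07) = −0.43 dB → −0.4 dB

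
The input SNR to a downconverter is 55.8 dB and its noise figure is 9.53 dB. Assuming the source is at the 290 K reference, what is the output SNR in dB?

46.27 dB

By definition F = SNR_in/SNR_out, so in dB: SNR_out = SNR_in − NF
SNR_out = 55.8 − 9.53 = 46.27 dB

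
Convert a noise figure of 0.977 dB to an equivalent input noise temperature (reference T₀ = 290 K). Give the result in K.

F = 10^(0.977/10) = 1.25228
T_e = (F − 1)·T₀ = (1.25228 − 1) × 290 = 73.2 K

73.2 K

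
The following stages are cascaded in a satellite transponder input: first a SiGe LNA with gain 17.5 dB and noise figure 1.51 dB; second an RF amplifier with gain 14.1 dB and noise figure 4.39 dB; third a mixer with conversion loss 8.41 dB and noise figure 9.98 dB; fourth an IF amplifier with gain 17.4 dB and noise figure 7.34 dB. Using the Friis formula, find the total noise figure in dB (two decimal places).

1.69 dB

Convert to linear (a loss of L dB is a gain of −L dB): F_i = 10^(NF_i/10), G_i = 10^(G_i,dB/10)
  Stage 1: F_1 = 10^(1.51/10) = 1.416, G_1 = 10^(17.5/10) = 56.23
  Stage 2: F_2 = 10^(4.39/10) = 2.748, G_2 = 10^(14.1/10) = 25.70
  Stage 3: F_3 = 10^(9.98/10) = 9.954, G_3 = 10^(−8.41/10) = 0.1442
  Stage 4: F_4 = 10^(7.34/10) = 5.420, G_4 = 10^(17.4/10) = 54.95
Friis cascade:
  F = 1.416 + (2.748 − 1)/56.23 + (9.954 − 1)/1445 + (5.420 − 1)/208.4 = 1.474
NF = 10 log₁₀(1.474) = 1.69 dB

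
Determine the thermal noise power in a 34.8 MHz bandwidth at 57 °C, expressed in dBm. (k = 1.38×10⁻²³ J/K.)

−98.0 dBm

T = 57 °C + 273.15 = 330.15 K
P_n = kTB = 1.38×10⁻²³ × 330.15 × 3.48×10⁷ = 1.59×10⁻¹³ W
In dBm: 10 log₁₀(1.59×10⁻¹³ / 10⁻³) = −98.0 dBm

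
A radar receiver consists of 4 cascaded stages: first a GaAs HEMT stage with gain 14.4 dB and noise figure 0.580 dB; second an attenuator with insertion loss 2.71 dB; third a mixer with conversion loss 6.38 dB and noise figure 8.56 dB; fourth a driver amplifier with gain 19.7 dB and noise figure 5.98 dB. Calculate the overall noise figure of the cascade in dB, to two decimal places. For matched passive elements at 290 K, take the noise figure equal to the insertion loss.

Convert to linear (a loss of L dB is a gain of −L dB): F_i = 10^(NF_i/10), G_i = 10^(G_i,dB/10)
  Stage 1: F_1 = 10^(0.580/10) = 1.143, G_1 = 10^(14.4/10) = 27.54
  Stage 2: F_2 = 10^(2.71/10) = 1.866, G_2 = 10^(−2.71/10) = 0.5358
  Stage 3: F_3 = 10^(8.56/10) = 7.178, G_3 = 10^(−6.38/10) = 0.2301
  Stage 4: F_4 = 10^(5.98/10) = 3.963, G_4 = 10^(19.7/10) = 93.33
Friis cascade:
  F = 1.143 + (1.866 − 1)/27.54 + (7.178 − 1)/14.76 + (3.963 − 1)/3.396 = 2.465
NF = 10 log₁₀(2.465) = 3.92 dB

3.92 dB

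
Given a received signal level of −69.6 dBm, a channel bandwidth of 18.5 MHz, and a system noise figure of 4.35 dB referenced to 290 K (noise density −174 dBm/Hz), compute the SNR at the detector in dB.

Noise floor: N = −174 + 10 log₁₀(B) + NF
10 log₁₀(1.85×10⁷) = 72.67 dB
N = −174 + 72.67 + 4.35 = −96.98 dBm
SNR = P_sig − N = −69.6 − (−96.98) = 27.38 dB → 27.4 dB

27.4 dB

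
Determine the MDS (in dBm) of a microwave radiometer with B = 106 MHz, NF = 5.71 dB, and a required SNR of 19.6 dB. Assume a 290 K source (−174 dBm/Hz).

−68.4 dBm

Sensitivity = −174 + 10 log₁₀(B) + NF + SNR_min
= −174 + 80.25 + 5.71 + 19.6
= −68.44 dBm → −68.4 dBm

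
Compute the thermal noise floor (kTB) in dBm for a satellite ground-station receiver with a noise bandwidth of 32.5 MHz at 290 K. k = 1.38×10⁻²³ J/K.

P_n = kTB = 1.38×10⁻²³ × 290 × 3.25×10⁷ = 1.30×10⁻¹³ W
In dBm: 10 log₁₀(1.30×10⁻¹³ / 10⁻³) = −98.9 dBm

−98.9 dBm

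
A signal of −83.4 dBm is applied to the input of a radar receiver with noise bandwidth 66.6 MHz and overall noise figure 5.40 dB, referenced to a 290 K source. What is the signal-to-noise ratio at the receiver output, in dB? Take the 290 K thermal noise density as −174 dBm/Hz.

7.0 dB

Noise floor: N = −174 + 10 log₁₀(B) + NF
10 log₁₀(6.66×10⁷) = 78.23 dB
N = −174 + 78.23 + 5.40 = −90.37 dBm
SNR = P_sig − N = −83.4 − (−90.37) = 6.97 dB → 7.0 dB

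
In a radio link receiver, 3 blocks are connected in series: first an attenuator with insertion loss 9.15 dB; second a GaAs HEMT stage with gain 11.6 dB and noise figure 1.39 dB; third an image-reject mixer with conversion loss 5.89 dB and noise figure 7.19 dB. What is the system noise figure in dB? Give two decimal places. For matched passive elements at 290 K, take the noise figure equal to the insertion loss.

Convert to linear (a loss of L dB is a gain of −L dB): F_i = 10^(NF_i/10), G_i = 10^(G_i,dB/10)
  Stage 1: F_1 = 10^(9.15/10) = 8.222, G_1 = 10^(−9.15/10) = 0.1216
  Stage 2: F_2 = 10^(1.39/10) = 1.377, G_2 = 10^(11.6/10) = 14.45
  Stage 3: F_3 = 10^(7.19/10) = 5.236, G_3 = 10^(−5.89/10) = 0.2576
Friis cascade:
  F = 8.222 + (1.377 − 1)/0.1216 + (5.236 − 1)/1.758 = 13.73
NF = 10 log₁₀(13.73) = 11.38 dB

11.38 dB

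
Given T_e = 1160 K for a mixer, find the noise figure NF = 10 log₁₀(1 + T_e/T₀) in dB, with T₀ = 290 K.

F = 1 + T_e/T₀ = 1 + 1160/290 = 5
NF = 10 log₁₀(5) = 6.99 dB

6.99 dB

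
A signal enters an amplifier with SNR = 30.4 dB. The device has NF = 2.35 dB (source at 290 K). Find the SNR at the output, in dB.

28.05 dB

By definition F = SNR_in/SNR_out, so in dB: SNR_out = SNR_in − NF
SNR_out = 30.4 − 2.35 = 28.05 dB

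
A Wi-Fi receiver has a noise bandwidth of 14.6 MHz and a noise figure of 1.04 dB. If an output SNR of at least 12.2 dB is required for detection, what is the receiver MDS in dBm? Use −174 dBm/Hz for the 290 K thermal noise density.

−89.1 dBm

Sensitivity = −174 + 10 log₁₀(B) + NF + SNR_min
= −174 + 71.64 + 1.04 + 12.2
= −89.12 dBm → −89.1 dBm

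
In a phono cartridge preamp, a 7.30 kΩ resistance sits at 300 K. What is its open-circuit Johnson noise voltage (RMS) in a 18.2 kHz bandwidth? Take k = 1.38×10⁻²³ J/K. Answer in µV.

1.48 µV

V_n = √(4kTRB)
4kTRB = 4 × 1.38×10⁻²³ × 300 × 7.30×10³ × 1.82×10⁴ = 2.20×10⁻¹² V²
V_n = √(2.20×10⁻¹²) = 1.48×10⁻⁶ V = 1.48 µV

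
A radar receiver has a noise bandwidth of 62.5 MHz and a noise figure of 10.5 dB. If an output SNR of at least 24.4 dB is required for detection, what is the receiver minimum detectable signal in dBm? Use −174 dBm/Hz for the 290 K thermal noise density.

−61.1 dBm

Sensitivity = −174 + 10 log₁₀(B) + NF + SNR_min
= −174 + 77.96 + 10.5 + 24.4
= −61.14 dBm → −61.1 dBm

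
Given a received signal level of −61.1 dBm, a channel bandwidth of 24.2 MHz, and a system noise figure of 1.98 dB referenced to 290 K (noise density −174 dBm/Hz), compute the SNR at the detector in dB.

Noise floor: N = −174 + 10 log₁₀(B) + NF
10 log₁₀(2.42×10⁷) = 73.84 dB
N = −174 + 73.84 + 1.98 = −98.18 dBm
SNR = P_sig − N = −61.1 − (−98.18) = 37.08 dB → 37.1 dB

37.1 dB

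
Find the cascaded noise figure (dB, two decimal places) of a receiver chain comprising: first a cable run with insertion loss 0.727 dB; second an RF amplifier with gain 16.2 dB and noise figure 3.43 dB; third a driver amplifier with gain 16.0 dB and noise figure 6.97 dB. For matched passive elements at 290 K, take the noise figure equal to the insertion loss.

4.34 dB

Convert to linear (a loss of L dB is a gain of −L dB): F_i = 10^(NF_i/10), G_i = 10^(G_i,dB/10)
  Stage 1: F_1 = 10^(0.727/10) = 1.182, G_1 = 10^(−0.727/10) = 0.8459
  Stage 2: F_2 = 10^(3.43/10) = 2.203, G_2 = 10^(16.2/10) = 41.69
  Stage 3: F_3 = 10^(6.97/10) = 4.977, G_3 = 10^(16.0/10) = 39.81
Friis cascade:
  F = 1.182 + (2.203 − 1)/0.8459 + (4.977 − 1)/35.26 = 2.717
NF = 10 log₁₀(2.717) = 4.34 dB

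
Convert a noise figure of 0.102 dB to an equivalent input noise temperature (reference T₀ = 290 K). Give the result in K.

6.89 K

F = 10^(0.102/10) = 1.02376
T_e = (F − 1)·T₀ = (1.02376 − 1) × 290 = 6.89 K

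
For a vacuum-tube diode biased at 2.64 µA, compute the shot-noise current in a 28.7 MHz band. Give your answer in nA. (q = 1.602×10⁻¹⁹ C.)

4.93 nA

I_n = √(2qI·B)
2qI·B = 2 × 1.602×10⁻¹⁹ × 2.64×10⁻⁶ × 2.87×10⁷ = 2.43×10⁻¹⁷ A²
I_n = √(2.43×10⁻¹⁷) = 4.93×10⁻⁹ A = 4.93 nA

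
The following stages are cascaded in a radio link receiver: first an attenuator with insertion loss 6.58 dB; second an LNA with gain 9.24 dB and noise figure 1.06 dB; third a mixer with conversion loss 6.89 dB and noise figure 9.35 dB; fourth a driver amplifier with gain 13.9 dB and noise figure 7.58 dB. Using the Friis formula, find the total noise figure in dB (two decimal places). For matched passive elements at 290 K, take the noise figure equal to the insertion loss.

Convert to linear (a loss of L dB is a gain of −L dB): F_i = 10^(NF_i/10), G_i = 10^(G_i,dB/10)
  Stage 1: F_1 = 10^(6.58/10) = 4.550, G_1 = 10^(−6.58/10) = 0.2198
  Stage 2: F_2 = 10^(1.06/10) = 1.276, G_2 = 10^(9.24/10) = 8.395
  Stage 3: F_3 = 10^(9.35/10) = 8.610, G_3 = 10^(−6.89/10) = 0.2046
  Stage 4: F_4 = 10^(7.58/10) = 5.728, G_4 = 10^(13.9/10) = 24.55
Friis cascade:
  F = 4.550 + (1.276 − 1)/0.2198 + (8.610 − 1)/1.845 + (5.728 − 1)/0.3776 = 22.45
NF = 10 log₁₀(22.45) = 13.51 dB

13.51 dB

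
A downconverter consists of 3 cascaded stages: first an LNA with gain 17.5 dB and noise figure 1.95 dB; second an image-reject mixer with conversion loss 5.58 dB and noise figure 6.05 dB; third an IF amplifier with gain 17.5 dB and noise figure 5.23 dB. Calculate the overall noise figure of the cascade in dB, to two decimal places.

2.48 dB

Convert to linear (a loss of L dB is a gain of −L dB): F_i = 10^(NF_i/10), G_i = 10^(G_i,dB/10)
  Stage 1: F_1 = 10^(1.95/10) = 1.567, G_1 = 10^(17.5/10) = 56.23
  Stage 2: F_2 = 10^(6.05/10) = 4.027, G_2 = 10^(−5.58/10) = 0.2767
  Stage 3: F_3 = 10^(5.23/10) = 3.334, G_3 = 10^(17.5/10) = 56.23
Friis cascade:
  F = 1.567 + (4.027 − 1)/56.23 + (3.334 − 1)/15.56 = 1.771
NF = 10 log₁₀(1.771) = 2.48 dB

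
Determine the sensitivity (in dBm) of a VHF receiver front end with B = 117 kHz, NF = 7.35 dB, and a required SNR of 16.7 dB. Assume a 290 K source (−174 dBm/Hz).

−99.3 dBm

Sensitivity = −174 + 10 log₁₀(B) + NF + SNR_min
= −174 + 50.68 + 7.35 + 16.7
= −99.27 dBm → −99.3 dBm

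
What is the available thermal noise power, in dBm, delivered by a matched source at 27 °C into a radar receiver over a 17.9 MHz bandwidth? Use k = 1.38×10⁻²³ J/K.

T = 27 °C + 273.15 = 300.15 K
P_n = kTB = 1.38×10⁻²³ × 300.15 × 1.79×10⁷ = 7.41×10⁻¹⁴ W
In dBm: 10 log₁₀(7.41×10⁻¹⁴ / 10⁻³) = −101.3 dBm

−101.3 dBm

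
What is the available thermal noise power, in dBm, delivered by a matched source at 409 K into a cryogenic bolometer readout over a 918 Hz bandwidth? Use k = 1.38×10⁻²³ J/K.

−142.9 dBm

P_n = kTB = 1.38×10⁻²³ × 409 × 9.18×10² = 5.18×10⁻¹⁸ W
In dBm: 10 log₁₀(5.18×10⁻¹⁸ / 10⁻³) = −142.9 dBm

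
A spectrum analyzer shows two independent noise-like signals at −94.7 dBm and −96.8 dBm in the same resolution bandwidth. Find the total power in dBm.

Convert to linear, add, convert back:
P₁ = 3.39×10⁻¹³ W, P₂ = 2.09×10⁻¹³ W
P_tot = 5.48×10⁻¹³ W → 10 log₁₀(P_tot / 10⁻³) = −92.6 dBm

−92.6 dBm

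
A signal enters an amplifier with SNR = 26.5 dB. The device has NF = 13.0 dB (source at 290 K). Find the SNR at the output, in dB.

13.5 dB

By definition F = SNR_in/SNR_out, so in dB: SNR_out = SNR_in − NF
SNR_out = 26.5 − 13.0 = 13.5 dB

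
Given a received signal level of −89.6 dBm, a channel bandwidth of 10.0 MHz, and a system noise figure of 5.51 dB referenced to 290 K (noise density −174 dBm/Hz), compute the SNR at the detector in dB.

Noise floor: N = −174 + 10 log₁₀(B) + NF
10 log₁₀(1.00×10⁷) = 70 dB
N = −174 + 70 + 5.51 = −98.49 dBm
SNR = P_sig − N = −89.6 − (−98.49) = 8.89 dB → 8.9 dB

8.9 dB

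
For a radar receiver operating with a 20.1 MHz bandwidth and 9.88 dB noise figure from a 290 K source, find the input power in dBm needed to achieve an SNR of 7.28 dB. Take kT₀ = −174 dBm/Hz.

−83.8 dBm

Sensitivity = −174 + 10 log₁₀(B) + NF + SNR_min
= −174 + 73.03 + 9.88 + 7.28
= −83.81 dBm → −83.8 dBm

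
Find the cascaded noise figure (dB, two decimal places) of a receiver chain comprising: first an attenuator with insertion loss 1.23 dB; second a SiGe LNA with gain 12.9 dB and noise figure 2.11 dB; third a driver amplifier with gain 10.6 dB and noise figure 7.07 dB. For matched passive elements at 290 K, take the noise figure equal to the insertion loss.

Convert to linear (a loss of L dB is a gain of −L dB): F_i = 10^(NF_i/10), G_i = 10^(G_i,dB/10)
  Stage 1: F_1 = 10^(1.23/10) = 1.327, G_1 = 10^(−1.23/10) = 0.7534
  Stage 2: F_2 = 10^(2.11/10) = 1.626, G_2 = 10^(12.9/10) = 19.50
  Stage 3: F_3 = 10^(7.07/10) = 5.093, G_3 = 10^(10.6/10) = 11.48
Friis cascade:
  F = 1.327 + (1.626 − 1)/0.7534 + (5.093 − 1)/14.69 = 2.436
NF = 10 log₁₀(2.436) = 3.87 dB

3.87 dB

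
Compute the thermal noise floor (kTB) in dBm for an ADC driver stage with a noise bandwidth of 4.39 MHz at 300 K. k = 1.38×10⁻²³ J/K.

−107.4 dBm

P_n = kTB = 1.38×10⁻²³ × 300 × 4.39×10⁶ = 1.82×10⁻¹⁴ W
In dBm: 10 log₁₀(1.82×10⁻¹⁴ / 10⁻³) = −107.4 dBm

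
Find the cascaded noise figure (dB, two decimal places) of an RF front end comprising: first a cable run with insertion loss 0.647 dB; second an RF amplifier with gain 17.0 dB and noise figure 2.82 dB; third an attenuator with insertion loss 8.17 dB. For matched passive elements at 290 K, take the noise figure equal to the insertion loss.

3.71 dB

Convert to linear (a loss of L dB is a gain of −L dB): F_i = 10^(NF_i/10), G_i = 10^(G_i,dB/10)
  Stage 1: F_1 = 10^(0.647/10) = 1.161, G_1 = 10^(−0.647/10) = 0.8616
  Stage 2: F_2 = 10^(2.82/10) = 1.914, G_2 = 10^(17.0/10) = 50.12
  Stage 3: F_3 = 10^(8.17/10) = 6.561, G_3 = 10^(−8.17/10) = 0.1524
Friis cascade:
  F = 1.161 + (1.914 − 1)/0.8616 + (6.561 − 1)/43.18 = 2.351
NF = 10 log₁₀(2.351) = 3.71 dB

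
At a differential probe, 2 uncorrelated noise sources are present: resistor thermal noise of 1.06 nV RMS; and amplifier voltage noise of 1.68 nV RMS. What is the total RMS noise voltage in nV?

1.99 nV

Uncorrelated sources add in power (mean-square): V_tot = √(ΣV_i²)
V_tot = √[(1.06×10⁻⁹)² + (1.68×10⁻⁹)²] = 1.99×10⁻⁹ V = 1.99 nV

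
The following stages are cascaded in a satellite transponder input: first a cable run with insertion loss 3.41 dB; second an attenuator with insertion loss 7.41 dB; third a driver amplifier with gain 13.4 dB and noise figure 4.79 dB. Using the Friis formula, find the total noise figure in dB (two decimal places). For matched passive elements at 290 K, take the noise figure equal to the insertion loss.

Convert to linear (a loss of L dB is a gain of −L dB): F_i = 10^(NF_i/10), G_i = 10^(G_i,dB/10)
  Stage 1: F_1 = 10^(3.41/10) = 2.193, G_1 = 10^(−3.41/10) = 0.4560
  Stage 2: F_2 = 10^(7.41/10) = 5.508, G_2 = 10^(−7.41/10) = 0.1816
  Stage 3: F_3 = 10^(4.79/10) = 3.013, G_3 = 10^(13.4/10) = 21.88
Friis cascade:
  F = 2.193 + (5.508 − 1)/0.4560 + (3.013 − 1)/0.08279 = 36.39
NF = 10 log₁₀(36.39) = 15.61 dB

15.61 dB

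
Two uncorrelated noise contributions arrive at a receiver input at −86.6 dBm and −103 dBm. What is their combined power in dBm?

−86.5 dBm

Convert to linear, add, convert back:
P₁ = 2.19×10⁻¹² W, P₂ = 5.01×10⁻¹⁴ W
P_tot = 2.24×10⁻¹² W → 10 log₁₀(P_tot / 10⁻³) = −86.5 dBm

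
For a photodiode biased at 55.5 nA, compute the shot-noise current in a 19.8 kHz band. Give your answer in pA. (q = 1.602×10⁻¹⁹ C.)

I_n = √(2qI·B)
2qI·B = 2 × 1.602×10⁻¹⁹ × 5.55×10⁻⁸ × 1.98×10⁴ = 3.52×10⁻²² A²
I_n = √(3.52×10⁻²²) = 1.88×10⁻¹¹ A = 18.8 pA

18.8 pA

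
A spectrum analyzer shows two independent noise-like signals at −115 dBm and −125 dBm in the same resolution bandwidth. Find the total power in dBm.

Convert to linear, add, convert back:
P₁ = 3.16×10⁻¹⁵ W, P₂ = 3.16×10⁻¹⁶ W
P_tot = 3.48×10⁻¹⁵ W → 10 log₁₀(P_tot / 10⁻³) = −114.6 dBm

−114.6 dBm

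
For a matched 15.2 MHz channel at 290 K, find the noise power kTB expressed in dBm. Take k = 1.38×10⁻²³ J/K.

P_n = kTB = 1.38×10⁻²³ × 290 × 1.52×10⁷ = 6.08×10⁻¹⁴ W
In dBm: 10 log₁₀(6.08×10⁻¹⁴ / 10⁻³) = −102.2 dBm

−102.2 dBm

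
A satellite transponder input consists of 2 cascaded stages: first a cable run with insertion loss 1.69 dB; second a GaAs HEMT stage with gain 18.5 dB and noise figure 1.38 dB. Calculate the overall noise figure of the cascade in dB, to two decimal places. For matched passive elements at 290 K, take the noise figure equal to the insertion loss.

Convert to linear (a loss of L dB is a gain of −L dB): F_i = 10^(NF_i/10), G_i = 10^(G_i,dB/10)
  Stage 1: F_1 = 10^(1.69/10) = 1.476, G_1 = 10^(−1.69/10) = 0.6776
  Stage 2: F_2 = 10^(1.38/10) = 1.374, G_2 = 10^(18.5/10) = 70.79
Friis cascade:
  F = 1.476 + (1.374 − 1)/0.6776 = 2.028
NF = 10 log₁₀(2.028) = 3.07 dB

3.07 dB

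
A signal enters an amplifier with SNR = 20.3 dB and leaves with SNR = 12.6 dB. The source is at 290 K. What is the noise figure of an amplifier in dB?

7.7 dB

NF (dB) = SNR_in(dB) − SNR_out(dB) when the source is at T₀
NF = 20.3 − 12.6 = 7.7 dB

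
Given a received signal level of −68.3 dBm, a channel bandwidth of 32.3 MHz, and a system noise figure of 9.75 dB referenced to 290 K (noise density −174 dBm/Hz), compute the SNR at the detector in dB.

20.9 dB

Noise floor: N = −174 + 10 log₁₀(B) + NF
10 log₁₀(3.23×10⁷) = 75.09 dB
N = −174 + 75.09 + 9.75 = −89.16 dBm
SNR = P_sig − N = −68.3 − (−89.16) = 20.86 dB → 20.9 dB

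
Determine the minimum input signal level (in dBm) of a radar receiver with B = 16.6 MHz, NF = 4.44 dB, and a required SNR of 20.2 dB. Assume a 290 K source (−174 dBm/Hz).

Sensitivity = −174 + 10 log₁₀(B) + NF + SNR_min
= −174 + 72.2 + 4.44 + 20.2
= −77.16 dBm → −77.2 dBm

−77.2 dBm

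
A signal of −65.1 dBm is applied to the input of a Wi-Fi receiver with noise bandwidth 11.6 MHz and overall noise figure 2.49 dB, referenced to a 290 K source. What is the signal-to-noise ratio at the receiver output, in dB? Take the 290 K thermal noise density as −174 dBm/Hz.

Noise floor: N = −174 + 10 log₁₀(B) + NF
10 log₁₀(1.16×10⁷) = 70.64 dB
N = −174 + 70.64 + 2.49 = −100.87 dBm
SNR = P_sig − N = −65.1 − (−100.87) = 35.77 dB → 35.8 dB

35.8 dB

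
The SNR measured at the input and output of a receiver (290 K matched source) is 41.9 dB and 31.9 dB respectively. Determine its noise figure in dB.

NF (dB) = SNR_in(dB) − SNR_out(dB) when the source is at T₀
NF = 41.9 − 31.9 = 10.0 dB

10.0 dB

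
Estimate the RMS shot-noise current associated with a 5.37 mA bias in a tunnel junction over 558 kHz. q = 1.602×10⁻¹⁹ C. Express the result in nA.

31.0 nA

I_n = √(2qI·B)
2qI·B = 2 × 1.602×10⁻¹⁹ × 5.37×10⁻³ × 5.58×10⁵ = 9.60×10⁻¹⁶ A²
I_n = √(9.60×10⁻¹⁶) = 3.10×10⁻⁸ A = 31.0 nA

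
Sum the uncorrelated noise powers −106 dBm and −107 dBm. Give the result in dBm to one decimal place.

−103.5 dBm

Convert to linear, add, convert back:
P₁ = 2.51×10⁻¹⁴ W, P₂ = 2.00×10⁻¹⁴ W
P_tot = 4.51×10⁻¹⁴ W → 10 log₁₀(P_tot / 10⁻³) = −103.5 dBm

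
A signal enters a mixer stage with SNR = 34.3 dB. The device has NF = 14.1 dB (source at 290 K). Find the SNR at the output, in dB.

20.2 dB

By definition F = SNR_in/SNR_out, so in dB: SNR_out = SNR_in − NF
SNR_out = 34.3 − 14.1 = 20.2 dB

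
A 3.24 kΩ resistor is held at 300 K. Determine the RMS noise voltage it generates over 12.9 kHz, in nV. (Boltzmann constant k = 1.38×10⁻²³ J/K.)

832 nV

V_n = √(4kTRB)
4kTRB = 4 × 1.38×10⁻²³ × 300 × 3.24×10³ × 1.29×10⁴ = 6.92×10⁻¹³ V²
V_n = √(6.92×10⁻¹³) = 8.32×10⁻⁷ V = 832 nV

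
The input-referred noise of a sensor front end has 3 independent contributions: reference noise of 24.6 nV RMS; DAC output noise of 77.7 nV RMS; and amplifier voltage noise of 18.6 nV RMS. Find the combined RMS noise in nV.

Uncorrelated sources add in power (mean-square): V_tot = √(ΣV_i²)
V_tot = √[(2.46×10⁻⁸)² + (7.77×10⁻⁸)² + (1.86×10⁻⁸)²] = 8.36×10⁻⁸ V = 83.6 nV

83.6 nV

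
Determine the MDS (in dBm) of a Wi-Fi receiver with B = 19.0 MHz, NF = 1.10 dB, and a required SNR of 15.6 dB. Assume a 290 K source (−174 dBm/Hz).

Sensitivity = −174 + 10 log₁₀(B) + NF + SNR_min
= −174 + 72.79 + 1.10 + 15.6
= −84.51 dBm → −84.5 dBm

−84.5 dBm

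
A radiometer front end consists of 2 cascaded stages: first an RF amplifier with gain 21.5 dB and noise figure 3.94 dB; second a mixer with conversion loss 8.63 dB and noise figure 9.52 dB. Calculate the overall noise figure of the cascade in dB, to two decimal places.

4.04 dB

Convert to linear (a loss of L dB is a gain of −L dB): F_i = 10^(NF_i/10), G_i = 10^(G_i,dB/10)
  Stage 1: F_1 = 10^(3.94/10) = 2.477, G_1 = 10^(21.5/10) = 141.3
  Stage 2: F_2 = 10^(9.52/10) = 8.954, G_2 = 10^(−8.63/10) = 0.1371
Friis cascade:
  F = 2.477 + (8.954 − 1)/141.3 = 2.534
NF = 10 log₁₀(2.534) = 4.04 dB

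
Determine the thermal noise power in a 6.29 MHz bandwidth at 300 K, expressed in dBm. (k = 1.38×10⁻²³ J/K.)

−105.8 dBm

P_n = kTB = 1.38×10⁻²³ × 300 × 6.29×10⁶ = 2.60×10⁻¹⁴ W
In dBm: 10 log₁₀(2.60×10⁻¹⁴ / 10⁻³) = −105.8 dBm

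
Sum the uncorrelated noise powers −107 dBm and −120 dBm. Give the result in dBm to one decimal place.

Convert to linear, add, convert back:
P₁ = 2.00×10⁻¹⁴ W, P₂ = 1.00×10⁻¹⁵ W
P_tot = 2.10×10⁻¹⁴ W → 10 log₁₀(P_tot / 10⁻³) = −106.8 dBm

−106.8 dBm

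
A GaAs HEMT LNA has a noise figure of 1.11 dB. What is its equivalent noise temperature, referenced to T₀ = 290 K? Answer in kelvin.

F = 10^(1.11/10) = 1.29122
T_e = (F − 1)·T₀ = (1.29122 − 1) × 290 = 84.5 K

84.5 K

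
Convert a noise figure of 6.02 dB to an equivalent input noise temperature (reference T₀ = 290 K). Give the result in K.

F = 10^(6.02/10) = 3.99945
T_e = (F − 1)·T₀ = (3.99945 − 1) × 290 = 870 K

870 K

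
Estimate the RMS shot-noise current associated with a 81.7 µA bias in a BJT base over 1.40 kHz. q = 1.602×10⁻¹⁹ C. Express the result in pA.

191 pA

I_n = √(2qI·B)
2qI·B = 2 × 1.602×10⁻¹⁹ × 8.17×10⁻⁵ × 1.40×10³ = 3.66×10⁻²⁰ A²
I_n = √(3.66×10⁻²⁰) = 1.91×10⁻¹⁰ A = 191 pA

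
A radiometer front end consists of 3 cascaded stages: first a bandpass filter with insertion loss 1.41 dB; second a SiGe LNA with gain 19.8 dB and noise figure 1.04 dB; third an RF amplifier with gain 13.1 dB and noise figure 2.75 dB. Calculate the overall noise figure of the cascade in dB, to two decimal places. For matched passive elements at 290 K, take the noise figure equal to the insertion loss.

Convert to linear (a loss of L dB is a gain of −L dB): F_i = 10^(NF_i/10), G_i = 10^(G_i,dB/10)
  Stage 1: F_1 = 10^(1.41/10) = 1.384, G_1 = 10^(−1.41/10) = 0.7228
  Stage 2: F_2 = 10^(1.04/10) = 1.271, G_2 = 10^(19.8/10) = 95.50
  Stage 3: F_3 = 10^(2.75/10) = 1.884, G_3 = 10^(13.1/10) = 20.42
Friis cascade:
  F = 1.384 + (1.271 − 1)/0.7228 + (1.884 − 1)/69.02 = 1.771
NF = 10 log₁₀(1.771) = 2.48 dB

2.48 dB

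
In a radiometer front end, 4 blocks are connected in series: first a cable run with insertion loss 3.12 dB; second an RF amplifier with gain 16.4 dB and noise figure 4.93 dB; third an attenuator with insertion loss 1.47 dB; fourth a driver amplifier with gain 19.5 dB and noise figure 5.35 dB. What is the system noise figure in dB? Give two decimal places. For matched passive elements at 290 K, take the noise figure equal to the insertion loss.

Convert to linear (a loss of L dB is a gain of −L dB): F_i = 10^(NF_i/10), G_i = 10^(G_i,dB/10)
  Stage 1: F_1 = 10^(3.12/10) = 2.051, G_1 = 10^(−3.12/10) = 0.4875
  Stage 2: F_2 = 10^(4.93/10) = 3.112, G_2 = 10^(16.4/10) = 43.65
  Stage 3: F_3 = 10^(1.47/10) = 1.403, G_3 = 10^(−1.47/10) = 0.7129
  Stage 4: F_4 = 10^(5.35/10) = 3.428, G_4 = 10^(19.5/10) = 89.13
Friis cascade:
  F = 2.051 + (3.112 − 1)/0.4875 + (1.403 − 1)/21.28 + (3.428 − 1)/15.17 = 6.562
NF = 10 log₁₀(6.562) = 8.17 dB

8.17 dB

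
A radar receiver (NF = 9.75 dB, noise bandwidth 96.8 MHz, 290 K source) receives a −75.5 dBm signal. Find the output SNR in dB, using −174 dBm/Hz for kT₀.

Noise floor: N = −174 + 10 log₁₀(B) + NF
10 log₁₀(9.68×10⁷) = 79.86 dB
N = −174 + 79.86 + 9.75 = −84.39 dBm
SNR = P_sig − N = −75.5 − (−84.39) = 8.89 dB → 8.9 dB

8.9 dB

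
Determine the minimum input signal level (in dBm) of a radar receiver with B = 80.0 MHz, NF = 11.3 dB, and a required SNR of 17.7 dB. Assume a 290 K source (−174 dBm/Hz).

−66.0 dBm

Sensitivity = −174 + 10 log₁₀(B) + NF + SNR_min
= −174 + 79.03 + 11.3 + 17.7
= −65.97 dBm → −66.0 dBm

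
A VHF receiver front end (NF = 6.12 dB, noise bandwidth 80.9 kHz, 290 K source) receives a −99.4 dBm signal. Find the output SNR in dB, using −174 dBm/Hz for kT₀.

19.4 dB

Noise floor: N = −174 + 10 log₁₀(B) + NF
10 log₁₀(8.09×10⁴) = 49.08 dB
N = −174 + 49.08 + 6.12 = −118.80 dBm
SNR = P_sig − N = −99.4 − (−118.80) = 19.40 dB → 19.4 dB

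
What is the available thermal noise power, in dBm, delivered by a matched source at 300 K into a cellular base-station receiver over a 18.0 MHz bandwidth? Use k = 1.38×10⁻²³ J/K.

P_n = kTB = 1.38×10⁻²³ × 300 × 1.80×10⁷ = 7.45×10⁻¹⁴ W
In dBm: 10 log₁₀(7.45×10⁻¹⁴ / 10⁻³) = −101.3 dBm

−101.3 dBm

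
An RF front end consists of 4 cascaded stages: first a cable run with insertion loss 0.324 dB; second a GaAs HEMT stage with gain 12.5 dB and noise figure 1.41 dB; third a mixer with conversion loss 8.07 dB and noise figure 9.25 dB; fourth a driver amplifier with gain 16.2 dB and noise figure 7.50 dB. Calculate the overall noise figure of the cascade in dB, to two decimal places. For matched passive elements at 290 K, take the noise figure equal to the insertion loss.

Convert to linear (a loss of L dB is a gain of −L dB): F_i = 10^(NF_i/10), G_i = 10^(G_i,dB/10)
  Stage 1: F_1 = 10^(0.324/10) = 1.077, G_1 = 10^(−0.324/10) = 0.9281
  Stage 2: F_2 = 10^(1.41/10) = 1.384, G_2 = 10^(12.5/10) = 17.78
  Stage 3: F_3 = 10^(9.25/10) = 8.414, G_3 = 10^(−8.07/10) = 0.1560
  Stage 4: F_4 = 10^(7.50/10) = 5.623, G_4 = 10^(16.2/10) = 41.69
Friis cascade:
  F = 1.077 + (1.384 − 1)/0.9281 + (8.414 − 1)/16.50 + (5.623 − 1)/2.574 = 3.736
NF = 10 log₁₀(3.736) = 5.72 dB

5.72 dB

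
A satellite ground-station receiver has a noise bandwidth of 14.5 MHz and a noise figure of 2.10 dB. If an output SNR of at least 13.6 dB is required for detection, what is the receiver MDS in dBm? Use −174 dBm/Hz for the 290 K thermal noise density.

−86.7 dBm

Sensitivity = −174 + 10 log₁₀(B) + NF + SNR_min
= −174 + 71.61 + 2.10 + 13.6
= −86.69 dBm → −86.7 dBm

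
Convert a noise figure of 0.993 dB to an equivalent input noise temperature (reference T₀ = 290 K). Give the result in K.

74.5 K

F = 10^(0.993/10) = 1.2569
T_e = (F − 1)·T₀ = (1.2569 − 1) × 290 = 74.5 K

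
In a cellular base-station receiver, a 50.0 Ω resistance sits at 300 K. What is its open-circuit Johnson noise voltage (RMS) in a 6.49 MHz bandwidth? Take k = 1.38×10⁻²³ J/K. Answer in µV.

2.32 µV

V_n = √(4kTRB)
4kTRB = 4 × 1.38×10⁻²³ × 300 × 5.00×10¹ × 6.49×10⁶ = 5.37×10⁻¹² V²
V_n = √(5.37×10⁻¹²) = 2.32×10⁻⁶ V = 2.32 µV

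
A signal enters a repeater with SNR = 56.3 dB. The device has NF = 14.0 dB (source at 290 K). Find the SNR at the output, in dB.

By definition F = SNR_in/SNR_out, so in dB: SNR_out = SNR_in − NF
SNR_out = 56.3 − 14.0 = 42.3 dB

42.3 dB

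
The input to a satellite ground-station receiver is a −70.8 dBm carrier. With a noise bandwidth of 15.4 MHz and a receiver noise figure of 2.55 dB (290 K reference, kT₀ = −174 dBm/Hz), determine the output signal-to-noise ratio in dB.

Noise floor: N = −174 + 10 log₁₀(B) + NF
10 log₁₀(1.54×10⁷) = 71.88 dB
N = −174 + 71.88 + 2.55 = −99.57 dBm
SNR = P_sig − N = −70.8 − (−99.57) = 28.77 dB → 28.8 dB

28.8 dB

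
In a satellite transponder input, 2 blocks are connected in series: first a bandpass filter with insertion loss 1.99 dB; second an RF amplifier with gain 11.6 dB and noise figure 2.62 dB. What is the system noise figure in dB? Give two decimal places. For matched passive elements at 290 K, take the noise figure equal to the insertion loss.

Convert to linear (a loss of L dB is a gain of −L dB): F_i = 10^(NF_i/10), G_i = 10^(G_i,dB/10)
  Stage 1: F_1 = 10^(1.99/10) = 1.581, G_1 = 10^(−1.99/10) = 0.6324
  Stage 2: F_2 = 10^(2.62/10) = 1.828, G_2 = 10^(11.6/10) = 14.45
Friis cascade:
  F = 1.581 + (1.828 − 1)/0.6324 = 2.891
NF = 10 log₁₀(2.891) = 4.61 dB

4.61 dB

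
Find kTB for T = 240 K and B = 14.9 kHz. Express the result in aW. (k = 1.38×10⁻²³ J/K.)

49.3 aW

P_n = kTB = 1.38×10⁻²³ × 240 × 1.49×10⁴ = 4.93×10⁻¹⁷ W = 49.3 aW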